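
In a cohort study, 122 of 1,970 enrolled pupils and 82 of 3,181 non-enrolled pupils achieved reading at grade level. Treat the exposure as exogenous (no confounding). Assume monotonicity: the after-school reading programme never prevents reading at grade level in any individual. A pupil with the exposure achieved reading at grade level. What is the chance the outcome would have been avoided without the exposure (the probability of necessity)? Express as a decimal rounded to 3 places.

PN ≈ 0.584

p₁ = P(outcome | exposed) = 122/1970 = 0.061929
p₀ = P(outcome | unexposed) = 82/3181 = 0.025778
Under exogeneity and monotonicity, PN = (p₁ − p₀) / p₁.
PN = (0.061929 − 0.025778) / 0.061929 = 0.036151 / 0.061929 ≈ 0.5837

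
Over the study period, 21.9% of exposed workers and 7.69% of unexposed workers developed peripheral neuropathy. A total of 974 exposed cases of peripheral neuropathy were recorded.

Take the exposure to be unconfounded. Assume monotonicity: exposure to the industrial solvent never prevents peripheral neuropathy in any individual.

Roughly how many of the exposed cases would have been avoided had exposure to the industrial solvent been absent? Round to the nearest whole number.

about 632 cases

p₁ = 0.219, p₀ = 0.0769.
PN = (p₁ − p₀)/p₁ = (0.219 − 0.0769) / 0.219 ≈ 0.64886.
Attributable cases ≈ PN × (exposed cases) = 0.64886 × 974 ≈ 631.99.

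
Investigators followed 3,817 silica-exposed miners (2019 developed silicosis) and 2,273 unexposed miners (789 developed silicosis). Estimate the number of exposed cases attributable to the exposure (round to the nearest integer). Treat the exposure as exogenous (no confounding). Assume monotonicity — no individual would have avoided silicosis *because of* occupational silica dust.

p₁ = P(outcome | exposed) = 2019/3817 = 0.52895
p₀ = P(outcome | unexposed) = 789/2273 = 0.34712
PN = (p₁ − p₀)/p₁ = (0.52895 − 0.34712) / 0.52895 ≈ 0.34376.
Attributable cases ≈ PN × (exposed cases) = 0.34376 × 2019 ≈ 694.05.

about 694 cases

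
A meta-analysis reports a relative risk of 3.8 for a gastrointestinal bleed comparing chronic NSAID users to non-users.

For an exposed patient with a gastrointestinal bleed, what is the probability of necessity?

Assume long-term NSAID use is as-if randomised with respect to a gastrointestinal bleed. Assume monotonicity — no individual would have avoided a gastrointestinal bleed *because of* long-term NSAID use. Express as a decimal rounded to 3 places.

Under exogeneity and monotonicity, PN = (RR − 1) / RR = 1 − 1/RR.
PN = (3.8 − 1) / 3.8 = 2.8 / 3.8 ≈ 0.7368

PN ≈ 0.737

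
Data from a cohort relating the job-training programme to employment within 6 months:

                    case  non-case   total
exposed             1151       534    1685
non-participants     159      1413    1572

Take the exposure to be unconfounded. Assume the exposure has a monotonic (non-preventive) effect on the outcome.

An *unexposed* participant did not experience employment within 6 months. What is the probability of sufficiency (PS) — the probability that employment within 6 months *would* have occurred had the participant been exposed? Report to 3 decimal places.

p₁ = P(outcome | exposed) = 1151/1685 = 0.68309
p₀ = P(outcome | unexposed) = 159/1572 = 0.10115
Under exogeneity and monotonicity, PS = (p₁ − p₀)/(1 − p₀).
PS = (0.68309 − 0.10115) / 0.89885 ≈ 0.6474

PS ≈ 0.647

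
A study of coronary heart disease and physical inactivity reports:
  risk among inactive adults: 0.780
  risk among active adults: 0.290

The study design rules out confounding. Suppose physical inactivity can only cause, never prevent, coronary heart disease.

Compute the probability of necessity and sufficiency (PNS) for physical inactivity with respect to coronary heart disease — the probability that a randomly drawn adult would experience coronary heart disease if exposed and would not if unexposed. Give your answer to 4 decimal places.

PNS ≈ 0.4900

Let p₁ = 0.78, p₀ = 0.29.
Under exogeneity and monotonicity, PNS = p₁ − p₀.
PNS = 0.78 − 0.29 = 0.49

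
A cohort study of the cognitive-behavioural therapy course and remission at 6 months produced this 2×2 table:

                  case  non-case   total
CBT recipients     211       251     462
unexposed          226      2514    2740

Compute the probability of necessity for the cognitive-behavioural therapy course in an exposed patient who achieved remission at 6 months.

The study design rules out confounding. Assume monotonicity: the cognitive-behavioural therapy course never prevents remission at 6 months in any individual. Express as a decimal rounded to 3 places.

p₁ = P(outcome | exposed) = 211/462 = 0.45671
p₀ = P(outcome | unexposed) = 226/2740 = 0.082482
Under exogeneity and monotonicity, PN = (p₁ − p₀) / p₁.
PN = (0.45671 − 0.082482) / 0.45671 = 0.37423 / 0.45671 ≈ 0.8194

PN ≈ 0.819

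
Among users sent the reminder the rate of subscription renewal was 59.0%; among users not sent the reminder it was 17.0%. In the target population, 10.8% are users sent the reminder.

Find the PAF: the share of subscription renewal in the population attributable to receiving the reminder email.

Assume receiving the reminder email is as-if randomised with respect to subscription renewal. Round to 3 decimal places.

p₁ = 0.59, p₀ = 0.17.
Overall risk P(Y=1) = π·p₁ + (1−π)·p₀ = 0.108×0.59 + 0.892×0.17 = 0.21536.
Under exogeneity, PAF = [P(Y=1) − p₀] / P(Y=1).
PAF = (0.21536 − 0.17) / 0.21536 ≈ 0.2106

PAF ≈ 0.211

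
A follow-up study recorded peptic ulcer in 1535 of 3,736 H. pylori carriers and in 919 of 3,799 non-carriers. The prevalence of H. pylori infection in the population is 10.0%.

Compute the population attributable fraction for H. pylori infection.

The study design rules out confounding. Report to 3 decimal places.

p₁ = P(outcome | exposed) = 1535/3736 = 0.41087
p₀ = P(outcome | unexposed) = 919/3799 = 0.24191
Overall risk P(Y=1) = π·p₁ + (1−π)·p₀ = 0.1×0.41087 + 0.9×0.24191 = 0.2588.
Under exogeneity, PAF = [P(Y=1) − p₀] / P(Y=1).
PAF = (0.2588 − 0.24191) / 0.2588 ≈ 0.0653

PAF ≈ 0.065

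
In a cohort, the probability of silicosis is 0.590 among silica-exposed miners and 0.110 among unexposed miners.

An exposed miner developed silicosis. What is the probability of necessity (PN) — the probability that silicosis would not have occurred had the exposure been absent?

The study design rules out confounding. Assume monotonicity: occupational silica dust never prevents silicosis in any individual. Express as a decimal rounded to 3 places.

Let p₁ = 0.59, p₀ = 0.11.
Under exogeneity and monotonicity, PN = (p₁ − p₀) / p₁.
PN = (0.59 − 0.11) / 0.59 = 0.48 / 0.59 ≈ 0.8136

PN ≈ 0.814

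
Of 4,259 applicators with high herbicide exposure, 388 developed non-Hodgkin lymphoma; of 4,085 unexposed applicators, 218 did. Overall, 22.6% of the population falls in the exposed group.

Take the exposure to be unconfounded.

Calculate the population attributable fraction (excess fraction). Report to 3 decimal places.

PAF ≈ 0.138

p₁ = P(outcome | exposed) = 388/4259 = 0.091101
p₀ = P(outcome | unexposed) = 218/4085 = 0.053366
Overall risk P(Y=1) = π·p₁ + (1−π)·p₀ = 0.226×0.091101 + 0.774×0.053366 = 0.061894.
Under exogeneity, PAF = [P(Y=1) − p₀] / P(Y=1).
PAF = (0.061894 − 0.053366) / 0.061894 ≈ 0.1378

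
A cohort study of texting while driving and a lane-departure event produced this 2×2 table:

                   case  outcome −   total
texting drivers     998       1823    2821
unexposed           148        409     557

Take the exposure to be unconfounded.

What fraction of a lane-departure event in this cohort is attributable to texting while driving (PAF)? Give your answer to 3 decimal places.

PAF ≈ 0.217

p₁ = P(outcome | exposed) = 998/2821 = 0.35378
p₀ = P(outcome | unexposed) = 148/557 = 0.26571
Exposure prevalence π = 2821/3378 = 0.83511; overall risk P(Y=1) = 0.33925.
Under exogeneity, PAF = [P(Y=1) − p₀]/P(Y=1).
PAF = (0.33925 − 0.26571) / 0.33925 ≈ 0.2168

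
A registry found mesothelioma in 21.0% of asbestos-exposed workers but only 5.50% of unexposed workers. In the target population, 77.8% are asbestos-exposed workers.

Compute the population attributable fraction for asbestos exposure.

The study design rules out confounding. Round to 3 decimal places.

p₁ = 0.21, p₀ = 0.055.
Overall risk P(Y=1) = π·p₁ + (1−π)·p₀ = 0.778×0.21 + 0.222×0.055 = 0.17559.
Under exogeneity, PAF = [P(Y=1) − p₀] / P(Y=1).
PAF = (0.17559 − 0.055) / 0.17559 ≈ 0.6868

PAF ≈ 0.687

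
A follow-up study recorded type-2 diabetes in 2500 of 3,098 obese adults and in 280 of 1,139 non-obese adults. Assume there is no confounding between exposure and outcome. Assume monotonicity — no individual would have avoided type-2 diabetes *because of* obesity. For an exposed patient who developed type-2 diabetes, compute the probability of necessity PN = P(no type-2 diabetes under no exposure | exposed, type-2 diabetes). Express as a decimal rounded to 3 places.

p₁ = P(outcome | exposed) = 2500/3098 = 0.80697
p₀ = P(outcome | unexposed) = 280/1139 = 0.24583
Under exogeneity and monotonicity, PN = (p₁ − p₀) / p₁.
PN = (0.80697 − 0.24583) / 0.80697 = 0.56114 / 0.80697 ≈ 0.6954

PN ≈ 0.695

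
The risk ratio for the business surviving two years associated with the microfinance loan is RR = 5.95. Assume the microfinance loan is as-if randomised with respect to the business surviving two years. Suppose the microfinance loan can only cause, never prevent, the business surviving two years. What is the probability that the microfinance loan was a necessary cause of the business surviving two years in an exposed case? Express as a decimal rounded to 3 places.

PN ≈ 0.832

Under exogeneity and monotonicity, PN = (RR − 1) / RR = 1 − 1/RR.
PN = (5.95 − 1) / 5.95 = 4.95 / 5.95 ≈ 0.8319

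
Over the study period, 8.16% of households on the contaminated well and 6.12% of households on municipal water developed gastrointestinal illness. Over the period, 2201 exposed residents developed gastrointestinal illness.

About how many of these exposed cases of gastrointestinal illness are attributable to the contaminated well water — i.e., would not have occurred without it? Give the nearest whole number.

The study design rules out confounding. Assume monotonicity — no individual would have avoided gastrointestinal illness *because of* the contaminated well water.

p₁ = 0.0816, p₀ = 0.0612.
PN = (p₁ − p₀)/p₁ = (0.0816 − 0.0612) / 0.0816 ≈ 0.25000.
Attributable cases ≈ PN × (exposed cases) = 0.25000 × 2201 ≈ 550.25.

about 550 cases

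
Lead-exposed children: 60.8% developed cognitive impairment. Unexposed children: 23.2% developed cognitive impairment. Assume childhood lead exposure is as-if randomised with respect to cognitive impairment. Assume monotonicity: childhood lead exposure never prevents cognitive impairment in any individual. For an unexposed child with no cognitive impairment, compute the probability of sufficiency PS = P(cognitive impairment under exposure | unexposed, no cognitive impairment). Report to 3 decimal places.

PS ≈ 0.490

p₁ = 0.608, p₀ = 0.232.
Under exogeneity and monotonicity, PS = (p₁ − p₀) / (1 − p₀).
PS = (0.608 − 0.232) / (1 − 0.232) = 0.376 / 0.768 ≈ 0.4896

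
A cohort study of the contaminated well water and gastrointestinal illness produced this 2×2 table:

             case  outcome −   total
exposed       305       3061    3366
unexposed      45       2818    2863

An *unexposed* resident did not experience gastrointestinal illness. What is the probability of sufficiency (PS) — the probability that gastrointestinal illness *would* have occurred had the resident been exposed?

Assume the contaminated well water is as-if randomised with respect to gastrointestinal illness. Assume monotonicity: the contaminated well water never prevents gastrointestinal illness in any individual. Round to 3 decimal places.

PS ≈ 0.076

p₁ = P(outcome | exposed) = 305/3366 = 0.090612
p₀ = P(outcome | unexposed) = 45/2863 = 0.015718
Under exogeneity and monotonicity, PS = (p₁ − p₀) / (1 − p₀).
PS = (0.090612 − 0.015718) / (1 − 0.015718) = 0.074894 / 0.98428 ≈ 0.0761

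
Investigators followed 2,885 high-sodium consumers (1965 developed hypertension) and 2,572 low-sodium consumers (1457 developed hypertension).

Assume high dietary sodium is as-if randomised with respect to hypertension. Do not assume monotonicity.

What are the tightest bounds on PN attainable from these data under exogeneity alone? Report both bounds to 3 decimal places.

p₁ = P(outcome | exposed) = 1965/2885 = 0.68111
p₀ = P(outcome | unexposed) = 1457/2572 = 0.56649
Under exogeneity alone the bounds on PN are max{0,(p₁−p₀)/p₁} ≤ PN ≤ min{1,(1−p₀)/p₁}.
  lower = (p₁ − p₀)/p₁ = 0.11462 / 0.68111 ≈ 0.1683
  upper = min{1, (1 − p₀)/p₁} = 0.43351 / 0.68111 ≈ 0.6365

0.168 ≤ PN ≤ 0.636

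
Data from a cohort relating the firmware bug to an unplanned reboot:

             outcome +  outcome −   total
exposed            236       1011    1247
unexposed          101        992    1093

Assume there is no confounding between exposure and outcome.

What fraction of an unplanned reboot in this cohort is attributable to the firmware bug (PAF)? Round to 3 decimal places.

p₁ = P(outcome | exposed) = 236/1247 = 0.18925
p₀ = P(outcome | unexposed) = 101/1093 = 0.092406
Exposure prevalence π = 1247/2340 = 0.53291; overall risk P(Y=1) = 0.14402.
Under exogeneity, PAF = [P(Y=1) − p₀]/P(Y=1).
PAF = (0.14402 − 0.092406) / 0.14402 ≈ 0.3584

PAF ≈ 0.358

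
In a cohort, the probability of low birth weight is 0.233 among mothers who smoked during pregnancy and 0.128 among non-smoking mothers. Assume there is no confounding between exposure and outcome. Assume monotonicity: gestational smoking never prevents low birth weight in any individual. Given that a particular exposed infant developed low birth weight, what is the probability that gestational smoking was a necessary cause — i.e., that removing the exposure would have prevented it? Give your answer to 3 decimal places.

PN ≈ 0.451

Let p₁ = 0.233, p₀ = 0.128.
Under exogeneity and monotonicity, PN = (p₁ − p₀) / p₁.
PN = (0.233 − 0.128) / 0.233 = 0.105 / 0.233 ≈ 0.4506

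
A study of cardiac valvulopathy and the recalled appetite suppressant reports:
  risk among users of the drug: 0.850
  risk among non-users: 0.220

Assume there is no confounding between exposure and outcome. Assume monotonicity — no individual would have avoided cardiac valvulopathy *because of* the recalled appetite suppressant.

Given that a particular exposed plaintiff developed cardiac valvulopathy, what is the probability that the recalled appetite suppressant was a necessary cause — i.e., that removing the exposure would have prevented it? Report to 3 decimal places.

PN ≈ 0.741

Let p₁ = 0.85, p₀ = 0.22.
Under exogeneity and monotonicity, PN = (p₁ − p₀) / p₁.
PN = (0.85 − 0.22) / 0.85 = 0.63 / 0.85 ≈ 0.7412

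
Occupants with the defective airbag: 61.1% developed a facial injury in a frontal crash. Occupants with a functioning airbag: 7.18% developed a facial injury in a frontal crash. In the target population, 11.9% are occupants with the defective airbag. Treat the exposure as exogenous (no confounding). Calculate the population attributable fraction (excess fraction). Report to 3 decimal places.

PAF ≈ 0.472

p₁ = 0.611, p₀ = 0.0718.
Overall risk P(Y=1) = π·p₁ + (1−π)·p₀ = 0.119×0.611 + 0.881×0.0718 = 0.13596.
Under exogeneity, PAF = [P(Y=1) − p₀] / P(Y=1).
PAF = (0.13596 − 0.0718) / 0.13596 ≈ 0.4719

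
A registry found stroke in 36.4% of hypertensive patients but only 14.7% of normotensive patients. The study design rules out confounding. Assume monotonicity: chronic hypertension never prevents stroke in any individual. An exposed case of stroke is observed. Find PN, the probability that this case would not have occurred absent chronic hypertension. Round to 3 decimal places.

p₁ = 0.364, p₀ = 0.147.
Under exogeneity and monotonicity, PN = (p₁ − p₀) / p₁.
PN = (0.364 − 0.147) / 0.364 = 0.217 / 0.364 ≈ 0.5962

PN ≈ 0.596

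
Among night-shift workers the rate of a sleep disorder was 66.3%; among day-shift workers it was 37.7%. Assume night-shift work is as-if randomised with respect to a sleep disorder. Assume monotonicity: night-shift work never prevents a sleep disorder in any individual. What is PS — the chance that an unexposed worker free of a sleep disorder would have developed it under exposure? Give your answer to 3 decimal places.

PS ≈ 0.459

p₁ = 0.663, p₀ = 0.377.
Under exogeneity and monotonicity, PS = (p₁ − p₀) / (1 − p₀).
PS = (0.663 − 0.377) / (1 − 0.377) = 0.286 / 0.623 ≈ 0.4591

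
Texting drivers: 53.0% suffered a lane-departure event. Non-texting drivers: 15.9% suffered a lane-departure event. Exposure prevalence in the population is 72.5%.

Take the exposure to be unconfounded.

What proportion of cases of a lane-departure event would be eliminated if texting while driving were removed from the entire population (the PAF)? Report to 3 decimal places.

p₁ = 0.53, p₀ = 0.159.
Overall risk P(Y=1) = π·p₁ + (1−π)·p₀ = 0.725×0.53 + 0.275×0.159 = 0.42797.
Under exogeneity, PAF = [P(Y=1) − p₀] / P(Y=1).
PAF = (0.42797 − 0.159) / 0.42797 ≈ 0.6285

PAF ≈ 0.628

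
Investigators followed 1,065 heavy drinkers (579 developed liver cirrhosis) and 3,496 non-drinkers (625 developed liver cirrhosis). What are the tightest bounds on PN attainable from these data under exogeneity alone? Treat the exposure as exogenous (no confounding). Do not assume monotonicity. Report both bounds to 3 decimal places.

0.671 ≤ PN ≤ 1.000

p₁ = P(outcome | exposed) = 579/1065 = 0.54366
p₀ = P(outcome | unexposed) = 625/3496 = 0.17878
Under exogeneity alone the bounds on PN are max{0,(p₁−p₀)/p₁} ≤ PN ≤ min{1,(1−p₀)/p₁}.
  lower = (p₁ − p₀)/p₁ = 0.36489 / 0.54366 ≈ 0.6712
  upper = min{1, (1 − p₀)/p₁} = 0.82122 / 0.54366 ≈ 1.5105 → capped at 1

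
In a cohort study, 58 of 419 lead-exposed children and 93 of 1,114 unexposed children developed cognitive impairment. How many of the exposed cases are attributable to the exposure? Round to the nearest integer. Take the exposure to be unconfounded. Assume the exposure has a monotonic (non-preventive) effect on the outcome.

about 23 cases

p₁ = P(outcome | exposed) = 58/419 = 0.13842
p₀ = P(outcome | unexposed) = 93/1114 = 0.083483
PN = (p₁ − p₀)/p₁ = (0.13842 − 0.083483) / 0.13842 ≈ 0.39691.
Attributable cases ≈ PN × (exposed cases) = 0.39691 × 58 ≈ 23.02.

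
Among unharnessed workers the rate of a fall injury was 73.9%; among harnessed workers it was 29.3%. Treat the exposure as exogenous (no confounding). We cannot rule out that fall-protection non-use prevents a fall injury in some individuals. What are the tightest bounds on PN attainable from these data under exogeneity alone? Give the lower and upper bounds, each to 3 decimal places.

0.604 ≤ PN ≤ 0.957

p₁ = 0.739, p₀ = 0.293.
Under exogeneity alone the bounds on PN are max{0,(p₁−p₀)/p₁} ≤ PN ≤ min{1,(1−p₀)/p₁}.
  lower = (p₁ − p₀)/p₁ = 0.446 / 0.739 ≈ 0.6035
  upper = min{1, (1 − p₀)/p₁} = 0.707 / 0.739 ≈ 0.9567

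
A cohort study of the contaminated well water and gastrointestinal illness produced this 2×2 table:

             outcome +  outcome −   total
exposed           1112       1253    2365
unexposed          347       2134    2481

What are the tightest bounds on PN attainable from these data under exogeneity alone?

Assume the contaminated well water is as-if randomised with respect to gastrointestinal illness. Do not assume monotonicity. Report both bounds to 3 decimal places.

p₁ = P(outcome | exposed) = 1112/2365 = 0.47019
p₀ = P(outcome | unexposed) = 347/2481 = 0.13986
Under exogeneity alone the bounds on PN are max{0,(p₁−p₀)/p₁} ≤ PN ≤ min{1,(1−p₀)/p₁}.
  lower = (p₁ − p₀)/p₁ = 0.33033 / 0.47019 ≈ 0.7025
  upper = min{1, (1 − p₀)/p₁} = 0.86014 / 0.47019 ≈ 1.8293 → capped at 1

0.703 ≤ PN ≤ 1.000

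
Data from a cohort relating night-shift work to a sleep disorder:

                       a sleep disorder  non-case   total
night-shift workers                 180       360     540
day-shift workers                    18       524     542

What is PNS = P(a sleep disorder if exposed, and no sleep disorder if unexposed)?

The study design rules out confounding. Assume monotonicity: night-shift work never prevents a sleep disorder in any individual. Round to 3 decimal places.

p₁ = P(outcome | exposed) = 180/540 = 0.33333
p₀ = P(outcome | unexposed) = 18/542 = 0.03321
Under exogeneity and monotonicity, PNS = p₁ − p₀.
PNS = 0.33333 − 0.03321 = 0.30012

PNS ≈ 0.300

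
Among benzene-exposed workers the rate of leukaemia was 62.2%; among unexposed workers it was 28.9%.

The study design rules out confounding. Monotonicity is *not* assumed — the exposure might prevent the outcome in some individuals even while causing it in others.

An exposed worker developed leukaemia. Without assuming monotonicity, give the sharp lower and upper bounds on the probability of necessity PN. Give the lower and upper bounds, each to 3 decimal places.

p₁ = 0.622, p₀ = 0.289.
Under exogeneity alone the bounds on PN are max{0,(p₁−p₀)/p₁} ≤ PN ≤ min{1,(1−p₀)/p₁}.
  lower = (p₁ − p₀)/p₁ = 0.333 / 0.622 ≈ 0.5354
  upper = min{1, (1 − p₀)/p₁} = 0.711 / 0.622 ≈ 1.1431 → capped at 1

0.535 ≤ PN ≤ 1.000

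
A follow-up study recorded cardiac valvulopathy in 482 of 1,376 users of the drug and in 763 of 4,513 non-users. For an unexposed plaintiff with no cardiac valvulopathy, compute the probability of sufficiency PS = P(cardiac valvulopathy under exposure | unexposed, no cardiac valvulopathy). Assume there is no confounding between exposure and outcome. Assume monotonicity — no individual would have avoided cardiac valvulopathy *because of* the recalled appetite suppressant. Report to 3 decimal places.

PS ≈ 0.218

p₁ = P(outcome | exposed) = 482/1376 = 0.35029
p₀ = P(outcome | unexposed) = 763/4513 = 0.16907
Under exogeneity and monotonicity, PS = (p₁ − p₀) / (1 − p₀).
PS = (0.35029 − 0.16907) / (1 − 0.16907) = 0.18122 / 0.83093 ≈ 0.2181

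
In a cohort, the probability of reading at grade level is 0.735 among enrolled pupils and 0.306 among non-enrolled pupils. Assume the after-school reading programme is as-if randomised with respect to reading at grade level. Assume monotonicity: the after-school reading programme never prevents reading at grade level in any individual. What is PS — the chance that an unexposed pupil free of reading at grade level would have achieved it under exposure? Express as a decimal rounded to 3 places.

Let p₁ = 0.735, p₀ = 0.306.
Under exogeneity and monotonicity, PS = (p₁ − p₀) / (1 − p₀).
PS = (0.735 − 0.306) / (1 − 0.306) = 0.429 / 0.694 ≈ 0.6182

PS ≈ 0.618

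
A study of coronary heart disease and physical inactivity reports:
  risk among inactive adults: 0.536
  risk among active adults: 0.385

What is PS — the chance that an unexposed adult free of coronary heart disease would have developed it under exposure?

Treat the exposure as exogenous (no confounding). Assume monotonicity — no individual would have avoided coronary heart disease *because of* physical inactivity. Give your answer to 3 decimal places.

PS ≈ 0.246

Let p₁ = 0.536, p₀ = 0.385.
Under exogeneity and monotonicity, PS = (p₁ − p₀) / (1 − p₀).
PS = (0.536 − 0.385) / (1 − 0.385) = 0.151 / 0.615 ≈ 0.2455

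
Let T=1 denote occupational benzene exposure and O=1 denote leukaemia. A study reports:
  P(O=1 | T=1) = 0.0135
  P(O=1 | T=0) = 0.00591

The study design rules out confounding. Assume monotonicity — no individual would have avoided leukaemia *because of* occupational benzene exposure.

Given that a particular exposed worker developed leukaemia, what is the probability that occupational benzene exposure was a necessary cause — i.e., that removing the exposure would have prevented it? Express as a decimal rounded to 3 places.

Let p₁ = 0.0135, p₀ = 0.00591.
Under exogeneity and monotonicity, PN = (p₁ − p₀) / p₁.
PN = (0.0135 − 0.00591) / 0.0135 = 0.00759 / 0.0135 ≈ 0.5622

PN ≈ 0.562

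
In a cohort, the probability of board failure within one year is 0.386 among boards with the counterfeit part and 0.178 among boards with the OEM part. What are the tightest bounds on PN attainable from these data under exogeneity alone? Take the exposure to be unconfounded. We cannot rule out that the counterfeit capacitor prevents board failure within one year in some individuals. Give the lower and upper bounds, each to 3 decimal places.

0.539 ≤ PN ≤ 1.000

Let p₁ = 0.386, p₀ = 0.178.
Under exogeneity alone the bounds on PN are max{0,(p₁−p₀)/p₁} ≤ PN ≤ min{1,(1−p₀)/p₁}.
  lower = (p₁ − p₀)/p₁ = 0.208 / 0.386 ≈ 0.5389
  upper = min{1, (1 − p₀)/p₁} = 0.822 / 0.386 ≈ 2.1295 → capped at 1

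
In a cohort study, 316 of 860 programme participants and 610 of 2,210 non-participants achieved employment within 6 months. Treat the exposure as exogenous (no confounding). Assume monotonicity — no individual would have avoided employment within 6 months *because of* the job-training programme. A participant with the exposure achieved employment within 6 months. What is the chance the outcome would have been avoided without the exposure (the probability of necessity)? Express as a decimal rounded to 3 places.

PN ≈ 0.249

p₁ = P(outcome | exposed) = 316/860 = 0.36744
p₀ = P(outcome | unexposed) = 610/2210 = 0.27602
Under exogeneity and monotonicity, PN = (p₁ − p₀) / p₁.
PN = (0.36744 − 0.27602) / 0.36744 = 0.091424 / 0.36744 ≈ 0.2488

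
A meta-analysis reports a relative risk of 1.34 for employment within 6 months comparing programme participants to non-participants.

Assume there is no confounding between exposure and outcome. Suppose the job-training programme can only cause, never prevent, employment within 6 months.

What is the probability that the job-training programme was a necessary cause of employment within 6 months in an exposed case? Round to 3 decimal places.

PN ≈ 0.254

Under exogeneity and monotonicity, PN = (RR − 1) / RR = 1 − 1/RR.
PN = (1.34 − 1) / 1.34 = 0.34 / 1.34 ≈ 0.2537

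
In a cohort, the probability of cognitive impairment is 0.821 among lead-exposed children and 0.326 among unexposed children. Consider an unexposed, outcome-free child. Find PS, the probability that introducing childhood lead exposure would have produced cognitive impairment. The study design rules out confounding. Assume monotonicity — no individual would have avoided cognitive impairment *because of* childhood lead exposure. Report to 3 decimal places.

Let p₁ = 0.821, p₀ = 0.326.
Under exogeneity and monotonicity, PS = (p₁ − p₀) / (1 − p₀).
PS = (0.821 − 0.326) / (1 − 0.326) = 0.495 / 0.674 ≈ 0.7344

PS ≈ 0.734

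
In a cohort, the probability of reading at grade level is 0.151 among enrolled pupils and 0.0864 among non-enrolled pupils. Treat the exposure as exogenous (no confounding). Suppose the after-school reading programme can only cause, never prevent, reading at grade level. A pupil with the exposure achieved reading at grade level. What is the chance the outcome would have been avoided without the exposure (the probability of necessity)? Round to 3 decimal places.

Let p₁ = 0.151, p₀ = 0.0864.
Under exogeneity and monotonicity, PN = (p₁ − p₀) / p₁.
PN = (0.151 − 0.0864) / 0.151 = 0.0646 / 0.151 ≈ 0.4278

PN ≈ 0.428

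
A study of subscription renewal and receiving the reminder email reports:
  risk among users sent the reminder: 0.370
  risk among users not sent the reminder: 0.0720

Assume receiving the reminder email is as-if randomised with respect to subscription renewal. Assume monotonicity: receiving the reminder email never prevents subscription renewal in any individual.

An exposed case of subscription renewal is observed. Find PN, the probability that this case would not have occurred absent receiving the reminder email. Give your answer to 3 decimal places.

Let p₁ = 0.37, p₀ = 0.072.
Under exogeneity and monotonicity, PN = (p₁ − p₀) / p₁.
PN = (0.37 − 0.072) / 0.37 = 0.298 / 0.37 ≈ 0.8054

PN ≈ 0.805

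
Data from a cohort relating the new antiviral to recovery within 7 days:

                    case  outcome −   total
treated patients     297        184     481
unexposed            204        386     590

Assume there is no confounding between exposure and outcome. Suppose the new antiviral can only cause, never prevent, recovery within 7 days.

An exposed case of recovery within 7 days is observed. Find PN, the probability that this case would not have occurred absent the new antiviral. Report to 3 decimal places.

p₁ = P(outcome | exposed) = 297/481 = 0.61746
p₀ = P(outcome | unexposed) = 204/590 = 0.34576
Under exogeneity and monotonicity, PN = (p₁ − p₀)/p₁.
PN = (0.61746 − 0.34576) / 0.61746 ≈ 0.4400

PN ≈ 0.440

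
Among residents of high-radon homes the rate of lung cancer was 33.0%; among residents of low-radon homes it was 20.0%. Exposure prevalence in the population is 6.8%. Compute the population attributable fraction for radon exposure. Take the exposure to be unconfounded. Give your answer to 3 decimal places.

PAF ≈ 0.042

p₁ = 0.33, p₀ = 0.2.
Overall risk P(Y=1) = π·p₁ + (1−π)·p₀ = 0.068×0.33 + 0.932×0.2 = 0.20884.
Under exogeneity, PAF = [P(Y=1) − p₀] / P(Y=1).
PAF = (0.20884 − 0.2) / 0.20884 ≈ 0.0423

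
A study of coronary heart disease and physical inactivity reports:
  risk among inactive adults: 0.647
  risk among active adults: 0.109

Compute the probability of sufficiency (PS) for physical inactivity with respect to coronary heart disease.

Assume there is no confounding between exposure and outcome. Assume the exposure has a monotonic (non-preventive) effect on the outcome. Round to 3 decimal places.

Let p₁ = 0.647, p₀ = 0.109.
Under exogeneity and monotonicity, PS = (p₁ − p₀) / (1 − p₀).
PS = (0.647 − 0.109) / (1 − 0.109) = 0.538 / 0.891 ≈ 0.6038

PS ≈ 0.604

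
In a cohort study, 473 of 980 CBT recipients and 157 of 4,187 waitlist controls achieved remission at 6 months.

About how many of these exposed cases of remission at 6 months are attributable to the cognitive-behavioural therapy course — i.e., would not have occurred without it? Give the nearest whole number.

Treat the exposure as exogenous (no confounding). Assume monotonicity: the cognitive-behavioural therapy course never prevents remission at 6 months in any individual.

p₁ = P(outcome | exposed) = 473/980 = 0.48265
p₀ = P(outcome | unexposed) = 157/4187 = 0.037497
PN = (p₁ − p₀)/p₁ = (0.48265 − 0.037497) / 0.48265 ≈ 0.92231.
Attributable cases ≈ PN × (exposed cases) = 0.92231 × 473 ≈ 436.25.

about 436 cases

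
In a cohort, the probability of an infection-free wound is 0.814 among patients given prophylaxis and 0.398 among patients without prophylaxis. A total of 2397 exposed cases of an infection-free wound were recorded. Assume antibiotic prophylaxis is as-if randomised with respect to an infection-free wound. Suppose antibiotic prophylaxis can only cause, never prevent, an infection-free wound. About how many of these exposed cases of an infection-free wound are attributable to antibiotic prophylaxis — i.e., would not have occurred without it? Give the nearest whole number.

about 1225 cases

Let p₁ = 0.814, p₀ = 0.398.
PN = (p₁ − p₀)/p₁ = (0.814 − 0.398) / 0.814 ≈ 0.51106.
Attributable cases ≈ PN × (exposed cases) = 0.51106 × 2397 ≈ 1225.00.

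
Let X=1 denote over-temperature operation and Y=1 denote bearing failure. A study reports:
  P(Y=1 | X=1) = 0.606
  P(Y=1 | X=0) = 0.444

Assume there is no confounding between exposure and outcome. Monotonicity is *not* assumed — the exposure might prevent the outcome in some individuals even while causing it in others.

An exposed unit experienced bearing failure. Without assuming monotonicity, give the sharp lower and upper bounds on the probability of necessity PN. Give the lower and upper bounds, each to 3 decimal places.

Let p₁ = 0.606, p₀ = 0.444.
Under exogeneity alone the bounds on PN are max{0,(p₁−p₀)/p₁} ≤ PN ≤ min{1,(1−p₀)/p₁}.
  lower = (p₁ − p₀)/p₁ = 0.162 / 0.606 ≈ 0.2673
  upper = min{1, (1 − p₀)/p₁} = 0.556 / 0.606 ≈ 0.9175

0.267 ≤ PN ≤ 0.917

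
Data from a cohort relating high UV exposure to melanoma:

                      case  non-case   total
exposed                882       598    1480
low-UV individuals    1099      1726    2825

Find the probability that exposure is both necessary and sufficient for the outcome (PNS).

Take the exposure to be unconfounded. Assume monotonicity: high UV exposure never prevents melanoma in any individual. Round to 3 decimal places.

p₁ = P(outcome | exposed) = 882/1480 = 0.59595
p₀ = P(outcome | unexposed) = 1099/2825 = 0.38903
Under exogeneity and monotonicity, PNS = p₁ − p₀.
PNS = 0.59595 − 0.38903 = 0.20692

PNS ≈ 0.207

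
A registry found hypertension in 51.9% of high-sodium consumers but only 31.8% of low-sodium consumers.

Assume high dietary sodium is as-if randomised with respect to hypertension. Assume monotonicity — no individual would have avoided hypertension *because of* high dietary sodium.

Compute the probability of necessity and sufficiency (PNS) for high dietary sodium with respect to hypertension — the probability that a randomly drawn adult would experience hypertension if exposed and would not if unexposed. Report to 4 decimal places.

PNS ≈ 0.2010

p₁ = 0.519, p₀ = 0.318.
Under exogeneity and monotonicity, PNS = p₁ − p₀.
PNS = 0.519 − 0.318 = 0.201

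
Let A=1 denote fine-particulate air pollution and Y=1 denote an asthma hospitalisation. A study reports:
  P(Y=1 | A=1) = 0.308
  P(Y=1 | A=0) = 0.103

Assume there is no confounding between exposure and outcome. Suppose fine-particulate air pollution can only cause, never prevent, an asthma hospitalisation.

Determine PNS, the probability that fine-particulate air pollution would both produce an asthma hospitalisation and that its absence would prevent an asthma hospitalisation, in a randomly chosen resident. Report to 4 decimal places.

PNS ≈ 0.2050

Let p₁ = 0.308, p₀ = 0.103.
Under exogeneity and monotonicity, PNS = p₁ − p₀.
PNS = 0.308 − 0.103 = 0.205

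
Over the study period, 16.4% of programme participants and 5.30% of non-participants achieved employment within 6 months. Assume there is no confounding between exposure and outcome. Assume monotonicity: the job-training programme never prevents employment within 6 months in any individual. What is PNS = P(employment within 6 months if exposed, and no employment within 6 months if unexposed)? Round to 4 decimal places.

PNS ≈ 0.1110

p₁ = 0.164, p₀ = 0.053.
Under exogeneity and monotonicity, PNS = p₁ − p₀.
PNS = 0.164 − 0.053 = 0.111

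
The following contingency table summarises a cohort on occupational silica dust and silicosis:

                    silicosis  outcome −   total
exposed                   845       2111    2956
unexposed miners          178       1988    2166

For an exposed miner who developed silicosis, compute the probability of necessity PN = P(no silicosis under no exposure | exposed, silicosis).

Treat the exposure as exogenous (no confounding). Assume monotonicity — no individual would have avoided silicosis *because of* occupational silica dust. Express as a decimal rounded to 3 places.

p₁ = P(outcome | exposed) = 845/2956 = 0.28586
p₀ = P(outcome | unexposed) = 178/2166 = 0.082179
Under exogeneity and monotonicity, PN = (p₁ − p₀) / p₁.
PN = (0.28586 − 0.082179) / 0.28586 = 0.20368 / 0.28586 ≈ 0.7125

PN ≈ 0.713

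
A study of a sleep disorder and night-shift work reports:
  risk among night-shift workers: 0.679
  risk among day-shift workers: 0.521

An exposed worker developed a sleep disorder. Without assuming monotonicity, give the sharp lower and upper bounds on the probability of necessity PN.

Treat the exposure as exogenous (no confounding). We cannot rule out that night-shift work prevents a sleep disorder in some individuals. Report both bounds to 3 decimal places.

0.233 ≤ PN ≤ 0.705

Let p₁ = 0.679, p₀ = 0.521.
Under exogeneity alone the bounds on PN are max{0,(p₁−p₀)/p₁} ≤ PN ≤ min{1,(1−p₀)/p₁}.
  lower = (p₁ − p₀)/p₁ = 0.158 / 0.679 ≈ 0.2327
  upper = min{1, (1 − p₀)/p₁} = 0.479 / 0.679 ≈ 0.7054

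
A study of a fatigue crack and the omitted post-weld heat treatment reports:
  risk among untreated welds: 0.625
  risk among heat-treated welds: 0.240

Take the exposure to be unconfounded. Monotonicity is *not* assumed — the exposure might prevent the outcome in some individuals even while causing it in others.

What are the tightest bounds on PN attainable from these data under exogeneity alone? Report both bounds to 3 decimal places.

Let p₁ = 0.625, p₀ = 0.24.
Under exogeneity alone the bounds on PN are max{0,(p₁−p₀)/p₁} ≤ PN ≤ min{1,(1−p₀)/p₁}.
  lower = (p₁ − p₀)/p₁ = 0.385 / 0.625 ≈ 0.6160
  upper = min{1, (1 − p₀)/p₁} = 0.76 / 0.625 ≈ 1.2160 → capped at 1

0.616 ≤ PN ≤ 1.000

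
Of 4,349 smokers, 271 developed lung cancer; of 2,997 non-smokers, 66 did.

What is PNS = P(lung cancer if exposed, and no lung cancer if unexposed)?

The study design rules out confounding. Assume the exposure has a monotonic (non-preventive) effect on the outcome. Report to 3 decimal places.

p₁ = P(outcome | exposed) = 271/4349 = 0.062313
p₀ = P(outcome | unexposed) = 66/2997 = 0.022022
Under exogeneity and monotonicity, PNS = p₁ − p₀.
PNS = 0.062313 − 0.022022 = 0.040291

PNS ≈ 0.040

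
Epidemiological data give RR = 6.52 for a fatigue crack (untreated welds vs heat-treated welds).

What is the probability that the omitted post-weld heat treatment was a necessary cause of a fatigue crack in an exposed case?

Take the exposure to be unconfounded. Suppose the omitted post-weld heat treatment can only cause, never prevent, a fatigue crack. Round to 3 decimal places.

PN ≈ 0.847

Under exogeneity and monotonicity, PN = (RR − 1) / RR = 1 − 1/RR.
PN = (6.52 − 1) / 6.52 = 5.52 / 6.52 ≈ 0.8466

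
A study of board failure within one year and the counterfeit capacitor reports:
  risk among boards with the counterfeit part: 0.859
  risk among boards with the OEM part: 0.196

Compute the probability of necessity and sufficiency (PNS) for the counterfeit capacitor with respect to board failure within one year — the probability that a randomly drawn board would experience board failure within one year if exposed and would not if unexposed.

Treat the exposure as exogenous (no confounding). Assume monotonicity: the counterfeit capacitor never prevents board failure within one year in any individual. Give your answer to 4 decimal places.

Let p₁ = 0.859, p₀ = 0.196.
Under exogeneity and monotonicity, PNS = p₁ − p₀.
PNS = 0.859 − 0.196 = 0.663

PNS ≈ 0.6630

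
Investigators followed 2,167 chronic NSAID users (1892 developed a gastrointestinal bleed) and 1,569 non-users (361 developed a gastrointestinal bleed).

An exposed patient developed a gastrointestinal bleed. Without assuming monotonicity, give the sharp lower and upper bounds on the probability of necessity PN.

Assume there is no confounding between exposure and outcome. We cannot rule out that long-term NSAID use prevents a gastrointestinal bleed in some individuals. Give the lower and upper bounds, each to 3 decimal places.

0.736 ≤ PN ≤ 0.882

p₁ = P(outcome | exposed) = 1892/2167 = 0.8731
p₀ = P(outcome | unexposed) = 361/1569 = 0.23008
Under exogeneity alone the bounds on PN are max{0,(p₁−p₀)/p₁} ≤ PN ≤ min{1,(1−p₀)/p₁}.
  lower = (p₁ − p₀)/p₁ = 0.64301 / 0.8731 ≈ 0.7365
  upper = min{1, (1 − p₀)/p₁} = 0.76992 / 0.8731 ≈ 0.8818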